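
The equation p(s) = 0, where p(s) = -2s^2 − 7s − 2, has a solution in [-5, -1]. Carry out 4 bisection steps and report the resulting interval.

[-3.25, -3]

s = -3 gives p = 1, positive; keep [-5, -3]
s = -4 gives p = -6, negative; keep [-4, -3]
s = -3.5 gives p = -2, negative; keep [-3.5, -3]
s = -3.25 gives p = -0.375, negative; keep [-3.25, -3]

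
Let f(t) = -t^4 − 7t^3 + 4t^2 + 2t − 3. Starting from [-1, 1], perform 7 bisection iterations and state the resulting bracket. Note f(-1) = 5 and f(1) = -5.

[-0.734375, -0.71875]

midpoint 0: f = -3 < 0 → [-1, 0]
midpoint -0.5: f = -2.1875 < 0 → [-1, -0.5]
midpoint -0.75: f = 0.386719 > 0 → [-0.75, -0.5]
midpoint -0.625: f = -1.1311 < 0 → [-0.75, -0.625]
midpoint -0.6875: f = -0.4331 < 0 → [-0.75, -0.6875]
midpoint -0.71875: f = -0.0388 < 0 → [-0.75, -0.71875]
midpoint -0.734375: f = 0.17 > 0 → [-0.734375, -0.71875]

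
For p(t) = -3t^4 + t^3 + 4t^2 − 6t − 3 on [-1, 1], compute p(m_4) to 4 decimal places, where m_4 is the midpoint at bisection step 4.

-0.2996

t = 0 gives p = -3, negative; keep [-1, 0]
t = -0.5 gives p = 0.6875, positive; keep [-0.5, 0]
t = -0.25 gives p = -1.277344, negative; keep [-0.5, -0.25]
t = -0.375 gives p = -0.2996, negative; keep [-0.5, -0.375]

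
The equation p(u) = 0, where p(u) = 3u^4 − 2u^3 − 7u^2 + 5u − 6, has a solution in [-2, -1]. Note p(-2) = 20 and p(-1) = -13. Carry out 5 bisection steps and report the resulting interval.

[-1.71875, -1.6875]

m = -1.5, p(m) = -7.3125 (−); new bracket [-2, -1.5]
m = -1.75, p(m) = 2.667969 (+); new bracket [-1.75, -1.5]
m = -1.625, p(m) = -3.108643 (−); new bracket [-1.75, -1.625]
m = -1.6875, p(m) = -0.4328 (−); new bracket [-1.75, -1.6875]
m = -1.71875, p(m) = 1.0624 (+); new bracket [-1.71875, -1.6875]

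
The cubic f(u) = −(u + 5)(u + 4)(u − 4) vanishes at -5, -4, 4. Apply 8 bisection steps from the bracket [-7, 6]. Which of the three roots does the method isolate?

f(-0.5) = 70.875 > 0, so the root lies in [-0.5, 6]
f(2.75) = 65.390625 > 0, so the root lies in [2.75, 6]
f(4.375) = -29.443359 < 0, so the root lies in [2.75, 4.375]
f(3.5625) = 28.3298 > 0, so the root lies in [3.5625, 4.375]
f(3.96875) = 2.2334 > 0, so the root lies in [3.96875, 4.375]
f(4.171875) = -12.8823 < 0, so the root lies in [3.96875, 4.171875]
f(4.0703125) = -5.1469 < 0, so the root lies in [3.96875, 4.0703125]
f(4.01953125) = -1.4127 < 0, so the root lies in [3.96875, 4.01953125]

4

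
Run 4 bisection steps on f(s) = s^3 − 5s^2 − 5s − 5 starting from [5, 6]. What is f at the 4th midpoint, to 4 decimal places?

m = 5.5, f(m) = -17.375 (−); new bracket [5.5, 6]
m = 5.75, f(m) = -8.953125 (−); new bracket [5.75, 6]
m = 5.875, f(m) = -4.173828 (−); new bracket [5.875, 6]
m = 5.9375, f(m) = -1.637 (−); new bracket [5.9375, 6]

-1.6370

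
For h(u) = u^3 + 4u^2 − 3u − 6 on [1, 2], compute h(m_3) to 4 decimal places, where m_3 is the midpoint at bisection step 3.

0.0371

u = 1.5 gives h = 1.875, positive; keep [1, 1.5]
u = 1.25 gives h = -1.546875, negative; keep [1.25, 1.5]
u = 1.375 gives h = 0.037109, positive; keep [1.25, 1.375]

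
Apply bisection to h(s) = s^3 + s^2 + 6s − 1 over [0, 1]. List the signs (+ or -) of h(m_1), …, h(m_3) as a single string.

++-

s = 0.5 gives h = 2.375, positive; keep [0, 0.5]
s = 0.25 gives h = 0.578125, positive; keep [0, 0.25]
s = 0.125 gives h = -0.232422, negative; keep [0.125, 0.25]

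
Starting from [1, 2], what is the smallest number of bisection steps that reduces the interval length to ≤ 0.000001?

20

Width after n steps is 1/2^n. Need 2^n ≥ 1/0.000001 = 1000000.
2^19 = 524288 < 1000000 ≤ 2^20 = 1048576, so n = 20.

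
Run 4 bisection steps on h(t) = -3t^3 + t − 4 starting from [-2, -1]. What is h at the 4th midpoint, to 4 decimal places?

midpoint -1.5: h = 4.625 > 0 → [-1.5, -1]
midpoint -1.25: h = 0.609375 > 0 → [-1.25, -1]
midpoint -1.125: h = -0.853516 < 0 → [-1.25, -1.125]
midpoint -1.1875: h = -0.1638 < 0 → [-1.25, -1.1875]

-0.1638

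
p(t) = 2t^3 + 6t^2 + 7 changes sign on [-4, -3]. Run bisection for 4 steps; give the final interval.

t = -3.5 gives p = -5.25, negative; keep [-3.5, -3]
t = -3.25 gives p = 1.71875, positive; keep [-3.5, -3.25]
t = -3.375 gives p = -1.542969, negative; keep [-3.375, -3.25]
t = -3.3125 gives p = 0.1421, positive; keep [-3.375, -3.3125]

[-3.375, -3.3125]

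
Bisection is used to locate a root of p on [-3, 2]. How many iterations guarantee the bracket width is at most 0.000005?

20

Width after n steps is 5/2^n. Need 2^n ≥ 5/0.000005 = 1000000.
2^19 = 524288 < 1000000 ≤ 2^20 = 1048576, so n = 20.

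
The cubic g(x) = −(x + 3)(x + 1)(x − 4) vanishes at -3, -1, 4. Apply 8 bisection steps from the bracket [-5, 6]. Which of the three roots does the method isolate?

x = 0.5 gives g = 18.375, positive; keep [0.5, 6]
x = 3.25 gives g = 19.921875, positive; keep [3.25, 6]
x = 4.625 gives g = -26.806641, negative; keep [3.25, 4.625]
x = 3.9375 gives g = 2.1409, positive; keep [3.9375, 4.625]
x = 4.28125 gives g = -10.8152, negative; keep [3.9375, 4.28125]
x = 4.109375 gives g = -3.973, negative; keep [3.9375, 4.109375]
x = 4.0234375 gives g = -0.8269, negative; keep [3.9375, 4.0234375]
x = 3.98046875 gives g = 0.679, positive; keep [3.98046875, 4.0234375]

4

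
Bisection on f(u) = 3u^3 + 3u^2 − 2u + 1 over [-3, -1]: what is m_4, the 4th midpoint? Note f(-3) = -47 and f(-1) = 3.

m = -2, f(m) = -7 (−); new bracket [-2, -1]
m = -1.5, f(m) = 0.625 (+); new bracket [-2, -1.5]
m = -1.75, f(m) = -2.390625 (−); new bracket [-1.75, -1.5]
m = -1.625, f(m) = -0.7012 (−); new bracket [-1.625, -1.5]

-1.625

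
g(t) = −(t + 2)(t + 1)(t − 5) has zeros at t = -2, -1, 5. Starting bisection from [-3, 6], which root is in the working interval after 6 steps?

g(1.5) = 30.625 > 0, so the root lies in [1.5, 6]
g(3.75) = 34.140625 > 0, so the root lies in [3.75, 6]
g(4.875) = 5.048828 > 0, so the root lies in [4.875, 6]
g(5.4375) = -20.947 < 0, so the root lies in [4.875, 5.4375]
g(5.15625) = -6.8837 < 0, so the root lies in [4.875, 5.15625]
g(5.015625) = -0.6594 < 0, so the root lies in [4.875, 5.015625]

5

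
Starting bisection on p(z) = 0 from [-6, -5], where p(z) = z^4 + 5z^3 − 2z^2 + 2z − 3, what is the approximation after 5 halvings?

-5.46875

midpoint -5.5: p = 8.6875 > 0 → [-5.5, -5]
midpoint -5.25: p = -32.449219 < 0 → [-5.5, -5.25]
midpoint -5.375: p = -13.298584 < 0 → [-5.5, -5.375]
midpoint -5.4375: p = -2.6721 < 0 → [-5.5, -5.4375]
midpoint -5.46875: p = 2.9145 > 0 → [-5.46875, -5.4375]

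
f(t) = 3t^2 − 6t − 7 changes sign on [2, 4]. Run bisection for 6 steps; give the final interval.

t = 3 gives f = 2, positive; keep [2, 3]
t = 2.5 gives f = -3.25, negative; keep [2.5, 3]
t = 2.75 gives f = -0.8125, negative; keep [2.75, 3]
t = 2.875 gives f = 0.5469, positive; keep [2.75, 2.875]
t = 2.8125 gives f = -0.1445, negative; keep [2.8125, 2.875]
t = 2.84375 gives f = 0.1982, positive; keep [2.8125, 2.84375]

[2.8125, 2.84375]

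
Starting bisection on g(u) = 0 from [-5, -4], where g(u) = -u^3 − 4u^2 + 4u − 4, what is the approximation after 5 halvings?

-4.96875

m = -4.5, g(m) = -11.875 (−); new bracket [-5, -4.5]
m = -4.75, g(m) = -6.078125 (−); new bracket [-5, -4.75]
m = -4.875, g(m) = -2.705078 (−); new bracket [-5, -4.875]
m = -4.9375, g(m) = -0.8948 (−); new bracket [-5, -4.9375]
m = -4.96875, g(m) = 0.042 (+); new bracket [-4.96875, -4.9375]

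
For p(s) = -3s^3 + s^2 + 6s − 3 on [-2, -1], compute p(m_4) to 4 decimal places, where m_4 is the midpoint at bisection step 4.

midpoint -1.5: p = 0.375 > 0 → [-1.5, -1]
midpoint -1.25: p = -3.078125 < 0 → [-1.5, -1.25]
midpoint -1.375: p = -1.560547 < 0 → [-1.5, -1.375]
midpoint -1.4375: p = -0.6472 < 0 → [-1.5, -1.4375]

-0.6472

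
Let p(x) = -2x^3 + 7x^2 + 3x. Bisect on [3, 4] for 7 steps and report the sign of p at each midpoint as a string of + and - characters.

+++---+

m = 3.5, p(m) = 10.5 (+); new bracket [3.5, 4]
m = 3.75, p(m) = 4.21875 (+); new bracket [3.75, 4]
m = 3.875, p(m) = 0.363281 (+); new bracket [3.875, 4]
m = 3.9375, p(m) = -1.7534 (−); new bracket [3.875, 3.9375]
m = 3.90625, p(m) = -0.679 (−); new bracket [3.875, 3.90625]
m = 3.890625, p(m) = -0.1539 (−); new bracket [3.875, 3.890625]
m = 3.8828125, p(m) = 0.1057 (+); new bracket [3.8828125, 3.890625]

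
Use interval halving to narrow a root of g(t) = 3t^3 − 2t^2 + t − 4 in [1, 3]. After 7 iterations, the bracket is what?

midpoint 2: g = 14 > 0 → [1, 2]
midpoint 1.5: g = 3.125 > 0 → [1, 1.5]
midpoint 1.25: g = -0.015625 < 0 → [1.25, 1.5]
midpoint 1.375: g = 1.3926 > 0 → [1.25, 1.375]
midpoint 1.3125: g = 0.6501 > 0 → [1.25, 1.3125]
midpoint 1.28125: g = 0.308 > 0 → [1.25, 1.28125]
midpoint 1.265625: g = 0.1439 > 0 → [1.25, 1.265625]

[1.25, 1.265625]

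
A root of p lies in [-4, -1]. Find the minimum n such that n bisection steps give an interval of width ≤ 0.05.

6

Width after n steps is 3/2^n. Need 2^n ≥ 3/0.05 = 60.
2^5 = 32 < 60 ≤ 2^6 = 64, so n = 6.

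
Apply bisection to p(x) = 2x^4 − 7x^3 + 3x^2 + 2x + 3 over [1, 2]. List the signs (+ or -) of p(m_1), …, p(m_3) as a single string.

-++

m = 1.5, p(m) = -0.75 (−); new bracket [1, 1.5]
m = 1.25, p(m) = 1.398438 (+); new bracket [1.25, 1.5]
m = 1.375, p(m) = 0.373535 (+); new bracket [1.375, 1.5]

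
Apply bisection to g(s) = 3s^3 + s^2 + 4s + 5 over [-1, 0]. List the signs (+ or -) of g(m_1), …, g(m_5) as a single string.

+++--

s = -0.5 gives g = 2.875, positive; keep [-1, -0.5]
s = -0.75 gives g = 1.296875, positive; keep [-1, -0.75]
s = -0.875 gives g = 0.255859, positive; keep [-1, -0.875]
s = -0.9375 gives g = -0.343, negative; keep [-0.9375, -0.875]
s = -0.90625 gives g = -0.0366, negative; keep [-0.90625, -0.875]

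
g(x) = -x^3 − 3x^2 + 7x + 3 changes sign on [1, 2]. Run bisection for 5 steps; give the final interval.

[1.78125, 1.8125]

x = 1.5 gives g = 3.375, positive; keep [1.5, 2]
x = 1.75 gives g = 0.703125, positive; keep [1.75, 2]
x = 1.875 gives g = -1.013672, negative; keep [1.75, 1.875]
x = 1.8125 gives g = -0.1223, negative; keep [1.75, 1.8125]
x = 1.78125 gives g = 0.2986, positive; keep [1.78125, 1.8125]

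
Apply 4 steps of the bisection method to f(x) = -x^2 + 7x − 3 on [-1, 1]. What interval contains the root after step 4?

[0.375, 0.5]

midpoint 0: f = -3 < 0 → [0, 1]
midpoint 0.5: f = 0.25 > 0 → [0, 0.5]
midpoint 0.25: f = -1.3125 < 0 → [0.25, 0.5]
midpoint 0.375: f = -0.5156 < 0 → [0.375, 0.5]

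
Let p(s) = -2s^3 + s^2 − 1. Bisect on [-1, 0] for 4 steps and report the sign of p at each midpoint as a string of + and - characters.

-+-+

s = -0.5 gives p = -0.5, negative; keep [-1, -0.5]
s = -0.75 gives p = 0.40625, positive; keep [-0.75, -0.5]
s = -0.625 gives p = -0.121094, negative; keep [-0.75, -0.625]
s = -0.6875 gives p = 0.1226, positive; keep [-0.6875, -0.625]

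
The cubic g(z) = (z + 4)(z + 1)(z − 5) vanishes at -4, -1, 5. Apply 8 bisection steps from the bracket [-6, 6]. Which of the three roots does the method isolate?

5

m = 0, g(m) = -20 (−); new bracket [0, 6]
m = 3, g(m) = -56 (−); new bracket [3, 6]
m = 4.5, g(m) = -23.375 (−); new bracket [4.5, 6]
m = 5.25, g(m) = 14.4531 (+); new bracket [4.5, 5.25]
m = 4.875, g(m) = -6.5176 (−); new bracket [4.875, 5.25]
m = 5.0625, g(m) = 3.4338 (+); new bracket [4.875, 5.0625]
m = 4.96875, g(m) = -1.6729 (−); new bracket [4.96875, 5.0625]
m = 5.015625, g(m) = 0.8474 (+); new bracket [4.96875, 5.015625]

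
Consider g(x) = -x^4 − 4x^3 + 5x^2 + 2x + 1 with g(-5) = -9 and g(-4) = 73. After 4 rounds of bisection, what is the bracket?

midpoint -4.5: g = 47.6875 > 0 → [-5, -4.5]
midpoint -4.75: g = 23.933594 > 0 → [-5, -4.75]
midpoint -4.875: g = 8.702881 > 0 → [-5, -4.875]
midpoint -4.9375: g = 0.1719 > 0 → [-5, -4.9375]

[-5, -4.9375]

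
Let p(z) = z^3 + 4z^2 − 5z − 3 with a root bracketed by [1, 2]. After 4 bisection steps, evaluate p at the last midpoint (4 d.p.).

m = 1.5, p(m) = 1.875 (+); new bracket [1, 1.5]
m = 1.25, p(m) = -1.046875 (−); new bracket [1.25, 1.5]
m = 1.375, p(m) = 0.287109 (+); new bracket [1.25, 1.375]
m = 1.3125, p(m) = -0.4109 (−); new bracket [1.3125, 1.375]

-0.4109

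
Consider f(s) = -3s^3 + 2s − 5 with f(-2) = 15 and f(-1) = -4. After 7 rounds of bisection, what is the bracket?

[-1.375, -1.3671875]

m = -1.5, f(m) = 2.125 (+); new bracket [-1.5, -1]
m = -1.25, f(m) = -1.640625 (−); new bracket [-1.5, -1.25]
m = -1.375, f(m) = 0.048828 (+); new bracket [-1.375, -1.25]
m = -1.3125, f(m) = -0.842 (−); new bracket [-1.375, -1.3125]
m = -1.34375, f(m) = -0.4084 (−); new bracket [-1.375, -1.34375]
m = -1.359375, f(m) = -0.1828 (−); new bracket [-1.375, -1.359375]
m = -1.3671875, f(m) = -0.0677 (−); new bracket [-1.375, -1.3671875]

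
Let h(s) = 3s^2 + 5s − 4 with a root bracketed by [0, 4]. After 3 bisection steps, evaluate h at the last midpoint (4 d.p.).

h(2) = 18 > 0, so the root lies in [0, 2]
h(1) = 4 > 0, so the root lies in [0, 1]
h(0.5) = -0.75 < 0, so the root lies in [0.5, 1]

-0.7500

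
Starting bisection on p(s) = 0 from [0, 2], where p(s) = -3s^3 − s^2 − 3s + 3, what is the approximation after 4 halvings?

0.625

m = 1, p(m) = -4 (−); new bracket [0, 1]
m = 0.5, p(m) = 0.875 (+); new bracket [0.5, 1]
m = 0.75, p(m) = -1.078125 (−); new bracket [0.5, 0.75]
m = 0.625, p(m) = 0.002 (+); new bracket [0.625, 0.75]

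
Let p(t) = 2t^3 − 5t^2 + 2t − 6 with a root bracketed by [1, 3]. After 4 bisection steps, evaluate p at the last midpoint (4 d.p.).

0.9727

p(2) = -6 < 0, so the root lies in [2, 3]
p(2.5) = -1 < 0, so the root lies in [2.5, 3]
p(2.75) = 3.28125 > 0, so the root lies in [2.5, 2.75]
p(2.625) = 0.9727 > 0, so the root lies in [2.5, 2.625]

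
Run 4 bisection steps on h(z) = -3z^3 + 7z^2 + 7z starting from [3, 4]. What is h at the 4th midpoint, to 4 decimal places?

0.9211

m = 3.5, h(m) = -18.375 (−); new bracket [3, 3.5]
m = 3.25, h(m) = -6.296875 (−); new bracket [3, 3.25]
m = 3.125, h(m) = -1.318359 (−); new bracket [3, 3.125]
m = 3.0625, h(m) = 0.9211 (+); new bracket [3.0625, 3.125]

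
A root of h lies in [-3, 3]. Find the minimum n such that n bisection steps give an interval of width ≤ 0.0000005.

24

Width after n steps is 6/2^n. Need 2^n ≥ 6/0.0000005 = 12000000.
2^23 = 8388608 < 12000000 ≤ 2^24 = 16777216, so n = 24.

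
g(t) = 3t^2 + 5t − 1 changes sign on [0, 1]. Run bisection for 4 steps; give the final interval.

g(0.5) = 2.25 > 0, so the root lies in [0, 0.5]
g(0.25) = 0.4375 > 0, so the root lies in [0, 0.25]
g(0.125) = -0.328125 < 0, so the root lies in [0.125, 0.25]
g(0.1875) = 0.043 > 0, so the root lies in [0.125, 0.1875]

[0.125, 0.1875]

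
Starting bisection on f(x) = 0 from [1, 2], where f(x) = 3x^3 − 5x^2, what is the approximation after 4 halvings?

1.6875

m = 1.5, f(m) = -1.125 (−); new bracket [1.5, 2]
m = 1.75, f(m) = 0.765625 (+); new bracket [1.5, 1.75]
m = 1.625, f(m) = -0.330078 (−); new bracket [1.625, 1.75]
m = 1.6875, f(m) = 0.178 (+); new bracket [1.625, 1.6875]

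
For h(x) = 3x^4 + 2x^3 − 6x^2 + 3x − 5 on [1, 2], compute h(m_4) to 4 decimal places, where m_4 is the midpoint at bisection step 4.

h(1.5) = 7.9375 > 0, so the root lies in [1, 1.5]
h(1.25) = 0.605469 > 0, so the root lies in [1, 1.25]
h(1.125) = -1.565674 < 0, so the root lies in [1.125, 1.25]
h(1.1875) = -0.5837 < 0, so the root lies in [1.1875, 1.25]

-0.5837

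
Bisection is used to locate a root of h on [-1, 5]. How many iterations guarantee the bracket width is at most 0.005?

11

Width after n steps is 6/2^n. Need 2^n ≥ 6/0.005 = 1200.
2^10 = 1024 < 1200 ≤ 2^11 = 2048, so n = 11.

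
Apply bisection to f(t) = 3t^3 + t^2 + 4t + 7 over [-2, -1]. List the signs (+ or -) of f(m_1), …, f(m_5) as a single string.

---+-

m = -1.5, f(m) = -6.875 (−); new bracket [-1.5, -1]
m = -1.25, f(m) = -2.296875 (−); new bracket [-1.25, -1]
m = -1.125, f(m) = -0.505859 (−); new bracket [-1.125, -1]
m = -1.0625, f(m) = 0.2805 (+); new bracket [-1.125, -1.0625]
m = -1.09375, f(m) = -0.104 (−); new bracket [-1.09375, -1.0625]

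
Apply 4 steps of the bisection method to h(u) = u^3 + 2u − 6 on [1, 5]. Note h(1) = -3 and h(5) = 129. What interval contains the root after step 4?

[1.25, 1.5]

h(3) = 27 > 0, so the root lies in [1, 3]
h(2) = 6 > 0, so the root lies in [1, 2]
h(1.5) = 0.375 > 0, so the root lies in [1, 1.5]
h(1.25) = -1.5469 < 0, so the root lies in [1.25, 1.5]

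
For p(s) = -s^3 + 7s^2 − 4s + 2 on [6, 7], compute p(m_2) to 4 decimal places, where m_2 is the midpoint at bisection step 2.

m = 6.5, p(m) = -2.875 (−); new bracket [6, 6.5]
m = 6.25, p(m) = 6.296875 (+); new bracket [6.25, 6.5]

6.2969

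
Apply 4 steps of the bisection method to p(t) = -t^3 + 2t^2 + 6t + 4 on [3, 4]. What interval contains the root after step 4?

[3.8125, 3.875]

t = 3.5 gives p = 6.625, positive; keep [3.5, 4]
t = 3.75 gives p = 1.890625, positive; keep [3.75, 4]
t = 3.875 gives p = -0.904297, negative; keep [3.75, 3.875]
t = 3.8125 gives p = 0.53, positive; keep [3.8125, 3.875]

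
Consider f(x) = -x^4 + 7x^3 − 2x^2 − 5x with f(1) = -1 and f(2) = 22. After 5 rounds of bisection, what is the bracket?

[1.09375, 1.125]

midpoint 1.5: f = 6.5625 > 0 → [1, 1.5]
midpoint 1.25: f = 1.855469 > 0 → [1, 1.25]
midpoint 1.125: f = 0.20874 > 0 → [1, 1.125]
midpoint 1.0625: f = -0.4485 < 0 → [1.0625, 1.125]
midpoint 1.09375: f = -0.1333 < 0 → [1.09375, 1.125]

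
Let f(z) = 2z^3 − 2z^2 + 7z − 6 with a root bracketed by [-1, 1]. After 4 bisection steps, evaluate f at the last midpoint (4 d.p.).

-0.0664

z = 0 gives f = -6, negative; keep [0, 1]
z = 0.5 gives f = -2.75, negative; keep [0.5, 1]
z = 0.75 gives f = -1.03125, negative; keep [0.75, 1]
z = 0.875 gives f = -0.0664, negative; keep [0.875, 1]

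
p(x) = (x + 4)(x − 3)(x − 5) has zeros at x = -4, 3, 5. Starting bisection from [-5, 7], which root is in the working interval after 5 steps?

m = 1, p(m) = 40 (+); new bracket [-5, 1]
m = -2, p(m) = 70 (+); new bracket [-5, -2]
m = -3.5, p(m) = 27.625 (+); new bracket [-5, -3.5]
m = -4.25, p(m) = -16.7656 (−); new bracket [-4.25, -3.5]
m = -3.875, p(m) = 7.627 (+); new bracket [-4.25, -3.875]

-4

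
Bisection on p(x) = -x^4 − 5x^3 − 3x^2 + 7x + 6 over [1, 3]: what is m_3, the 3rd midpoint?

1.25

midpoint 2: p = -48 < 0 → [1, 2]
midpoint 1.5: p = -12.1875 < 0 → [1, 1.5]
midpoint 1.25: p = -2.144531 < 0 → [1, 1.25]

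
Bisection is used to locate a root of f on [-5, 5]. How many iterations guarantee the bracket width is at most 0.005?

11

Width after n steps is 10/2^n. Need 2^n ≥ 10/0.005 = 2000.
2^10 = 1024 < 2000 ≤ 2^11 = 2048, so n = 11.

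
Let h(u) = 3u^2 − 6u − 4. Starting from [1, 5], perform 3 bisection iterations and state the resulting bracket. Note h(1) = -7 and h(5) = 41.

[2.5, 3]

h(3) = 5 > 0, so the root lies in [1, 3]
h(2) = -4 < 0, so the root lies in [2, 3]
h(2.5) = -0.25 < 0, so the root lies in [2.5, 3]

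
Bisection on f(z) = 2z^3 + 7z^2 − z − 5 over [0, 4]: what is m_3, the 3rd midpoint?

f(2) = 37 > 0, so the root lies in [0, 2]
f(1) = 3 > 0, so the root lies in [0, 1]
f(0.5) = -3.5 < 0, so the root lies in [0.5, 1]

0.5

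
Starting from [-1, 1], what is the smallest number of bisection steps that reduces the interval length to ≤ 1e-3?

11

Width after n steps is 2/2^n. Need 2^n ≥ 2/1e-3 = 2000.
2^10 = 1024 < 2000 ≤ 2^11 = 2048, so n = 11.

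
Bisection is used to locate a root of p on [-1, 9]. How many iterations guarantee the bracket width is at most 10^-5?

20

Width after n steps is 10/2^n. Need 2^n ≥ 10/10^-5 = 1000000.
2^19 = 524288 < 1000000 ≤ 2^20 = 1048576, so n = 20.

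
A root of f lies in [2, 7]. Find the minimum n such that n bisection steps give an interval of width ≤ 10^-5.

Width after n steps is 5/2^n. Need 2^n ≥ 5/10^-5 = 500000.
2^18 = 262144 < 500000 ≤ 2^19 = 524288, so n = 19.

19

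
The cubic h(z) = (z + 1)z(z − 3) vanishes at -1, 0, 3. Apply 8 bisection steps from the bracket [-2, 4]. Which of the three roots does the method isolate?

m = 1, h(m) = -4 (−); new bracket [1, 4]
m = 2.5, h(m) = -4.375 (−); new bracket [2.5, 4]
m = 3.25, h(m) = 3.453125 (+); new bracket [2.5, 3.25]
m = 2.875, h(m) = -1.3926 (−); new bracket [2.875, 3.25]
m = 3.0625, h(m) = 0.7776 (+); new bracket [2.875, 3.0625]
m = 2.96875, h(m) = -0.3682 (−); new bracket [2.96875, 3.0625]
m = 3.015625, h(m) = 0.1892 (+); new bracket [2.96875, 3.015625]
m = 2.9921875, h(m) = -0.0933 (−); new bracket [2.9921875, 3.015625]

3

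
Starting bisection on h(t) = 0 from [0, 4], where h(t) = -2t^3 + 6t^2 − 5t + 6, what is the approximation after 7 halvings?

m = 2, h(m) = 4 (+); new bracket [2, 4]
m = 3, h(m) = -9 (−); new bracket [2, 3]
m = 2.5, h(m) = -0.25 (−); new bracket [2, 2.5]
m = 2.25, h(m) = 2.3438 (+); new bracket [2.25, 2.5]
m = 2.375, h(m) = 1.1758 (+); new bracket [2.375, 2.5]
m = 2.4375, h(m) = 0.4966 (+); new bracket [2.4375, 2.5]
m = 2.46875, h(m) = 0.1319 (+); new bracket [2.46875, 2.5]

2.46875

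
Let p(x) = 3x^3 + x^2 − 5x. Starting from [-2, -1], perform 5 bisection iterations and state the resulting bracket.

[-1.46875, -1.4375]

midpoint -1.5: p = -0.375 < 0 → [-1.5, -1]
midpoint -1.25: p = 1.953125 > 0 → [-1.5, -1.25]
midpoint -1.375: p = 0.966797 > 0 → [-1.5, -1.375]
midpoint -1.4375: p = 0.3425 > 0 → [-1.5, -1.4375]
midpoint -1.46875: p = -0.0043 < 0 → [-1.46875, -1.4375]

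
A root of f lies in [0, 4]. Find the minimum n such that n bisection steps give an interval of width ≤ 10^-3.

12

Width after n steps is 4/2^n. Need 2^n ≥ 4/10^-3 = 4000.
2^11 = 2048 < 4000 ≤ 2^12 = 4096, so n = 12.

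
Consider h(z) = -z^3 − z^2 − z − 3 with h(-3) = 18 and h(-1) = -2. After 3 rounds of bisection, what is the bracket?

m = -2, h(m) = 3 (+); new bracket [-2, -1]
m = -1.5, h(m) = -0.375 (−); new bracket [-2, -1.5]
m = -1.75, h(m) = 1.046875 (+); new bracket [-1.75, -1.5]

[-1.75, -1.5]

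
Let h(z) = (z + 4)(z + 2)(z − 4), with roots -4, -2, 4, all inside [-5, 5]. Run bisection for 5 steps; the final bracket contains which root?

4

midpoint 0: h = -32 < 0 → [0, 5]
midpoint 2.5: h = -43.875 < 0 → [2.5, 5]
midpoint 3.75: h = -11.140625 < 0 → [3.75, 5]
midpoint 4.375: h = 20.0215 > 0 → [3.75, 4.375]
midpoint 4.0625: h = 3.0549 > 0 → [3.75, 4.0625]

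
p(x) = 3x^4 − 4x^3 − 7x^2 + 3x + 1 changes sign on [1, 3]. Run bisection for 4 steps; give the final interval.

[2.125, 2.25]

m = 2, p(m) = -5 (−); new bracket [2, 3]
m = 2.5, p(m) = 19.4375 (+); new bracket [2, 2.5]
m = 2.25, p(m) = 3.636719 (+); new bracket [2, 2.25]
m = 2.125, p(m) = -1.4446 (−); new bracket [2.125, 2.25]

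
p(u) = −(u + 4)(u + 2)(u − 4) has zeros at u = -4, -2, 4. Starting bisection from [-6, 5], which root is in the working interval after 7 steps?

4

midpoint -0.5: p = 23.625 > 0 → [-0.5, 5]
midpoint 2.25: p = 46.484375 > 0 → [2.25, 5]
midpoint 3.625: p = 16.083984 > 0 → [3.625, 5]
midpoint 4.3125: p = -16.3977 < 0 → [3.625, 4.3125]
midpoint 3.96875: p = 1.4864 > 0 → [3.96875, 4.3125]
midpoint 4.140625: p = -7.0296 < 0 → [3.96875, 4.140625]
midpoint 4.0546875: p = -2.667 < 0 → [3.96875, 4.0546875]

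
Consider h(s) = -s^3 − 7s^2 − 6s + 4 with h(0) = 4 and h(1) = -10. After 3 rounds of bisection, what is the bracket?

s = 0.5 gives h = -0.875, negative; keep [0, 0.5]
s = 0.25 gives h = 2.046875, positive; keep [0.25, 0.5]
s = 0.375 gives h = 0.712891, positive; keep [0.375, 0.5]

[0.375, 0.5]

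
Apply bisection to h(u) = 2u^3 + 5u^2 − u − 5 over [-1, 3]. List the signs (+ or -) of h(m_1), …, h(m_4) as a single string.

+---

m = 1, h(m) = 1 (+); new bracket [-1, 1]
m = 0, h(m) = -5 (−); new bracket [0, 1]
m = 0.5, h(m) = -4 (−); new bracket [0.5, 1]
m = 0.75, h(m) = -2.0938 (−); new bracket [0.75, 1]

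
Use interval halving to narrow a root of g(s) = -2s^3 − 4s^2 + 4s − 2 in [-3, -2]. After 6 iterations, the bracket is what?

[-2.84375, -2.828125]

m = -2.5, g(m) = -5.75 (−); new bracket [-3, -2.5]
m = -2.75, g(m) = -1.65625 (−); new bracket [-3, -2.75]
m = -2.875, g(m) = 0.964844 (+); new bracket [-2.875, -2.75]
m = -2.8125, g(m) = -0.396 (−); new bracket [-2.875, -2.8125]
m = -2.84375, g(m) = 0.2717 (+); new bracket [-2.84375, -2.8125]
m = -2.828125, g(m) = -0.0653 (−); new bracket [-2.84375, -2.828125]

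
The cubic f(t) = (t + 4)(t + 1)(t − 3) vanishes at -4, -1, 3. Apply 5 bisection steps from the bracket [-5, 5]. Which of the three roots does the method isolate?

3

f(0) = -12 < 0, so the root lies in [0, 5]
f(2.5) = -11.375 < 0, so the root lies in [2.5, 5]
f(3.75) = 27.609375 > 0, so the root lies in [2.5, 3.75]
f(3.125) = 3.6738 > 0, so the root lies in [2.5, 3.125]
f(2.8125) = -4.8699 < 0, so the root lies in [2.8125, 3.125]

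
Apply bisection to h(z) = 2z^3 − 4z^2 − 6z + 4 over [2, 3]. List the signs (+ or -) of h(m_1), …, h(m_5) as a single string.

--+-+

m = 2.5, h(m) = -4.75 (−); new bracket [2.5, 3]
m = 2.75, h(m) = -1.15625 (−); new bracket [2.75, 3]
m = 2.875, h(m) = 1.214844 (+); new bracket [2.75, 2.875]
m = 2.8125, h(m) = -0.021 (−); new bracket [2.8125, 2.875]
m = 2.84375, h(m) = 0.5842 (+); new bracket [2.8125, 2.84375]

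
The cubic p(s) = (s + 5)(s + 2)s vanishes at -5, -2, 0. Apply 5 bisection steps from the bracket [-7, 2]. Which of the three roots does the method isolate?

-5

midpoint -2.5: p = 3.125 > 0 → [-7, -2.5]
midpoint -4.75: p = 3.265625 > 0 → [-7, -4.75]
midpoint -5.875: p = -19.919922 < 0 → [-5.875, -4.75]
midpoint -5.3125: p = -5.4993 < 0 → [-5.3125, -4.75]
midpoint -5.03125: p = -0.4766 < 0 → [-5.03125, -4.75]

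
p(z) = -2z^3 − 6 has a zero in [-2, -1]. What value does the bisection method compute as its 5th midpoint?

-1.46875

midpoint -1.5: p = 0.75 > 0 → [-1.5, -1]
midpoint -1.25: p = -2.09375 < 0 → [-1.5, -1.25]
midpoint -1.375: p = -0.800781 < 0 → [-1.5, -1.375]
midpoint -1.4375: p = -0.0591 < 0 → [-1.5, -1.4375]
midpoint -1.46875: p = 0.3369 > 0 → [-1.46875, -1.4375]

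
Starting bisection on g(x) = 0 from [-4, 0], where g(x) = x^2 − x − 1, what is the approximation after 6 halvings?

-0.5625

x = -2 gives g = 5, positive; keep [-2, 0]
x = -1 gives g = 1, positive; keep [-1, 0]
x = -0.5 gives g = -0.25, negative; keep [-1, -0.5]
x = -0.75 gives g = 0.3125, positive; keep [-0.75, -0.5]
x = -0.625 gives g = 0.0156, positive; keep [-0.625, -0.5]
x = -0.5625 gives g = -0.1211, negative; keep [-0.625, -0.5625]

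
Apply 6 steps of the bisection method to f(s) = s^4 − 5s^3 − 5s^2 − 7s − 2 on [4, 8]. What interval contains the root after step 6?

m = 6, f(m) = -8 (−); new bracket [6, 8]
m = 7, f(m) = 390 (+); new bracket [6, 7]
m = 6.5, f(m) = 153.1875 (+); new bracket [6, 6.5]
m = 6.25, f(m) = 64.1133 (+); new bracket [6, 6.25]
m = 6.125, f(m) = 26.053 (+); new bracket [6, 6.125]
m = 6.0625, f(m) = 8.5398 (+); new bracket [6, 6.0625]

[6, 6.0625]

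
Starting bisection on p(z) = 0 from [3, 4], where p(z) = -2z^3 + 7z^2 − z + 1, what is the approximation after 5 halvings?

3.40625

m = 3.5, p(m) = -2.5 (−); new bracket [3, 3.5]
m = 3.25, p(m) = 3.03125 (+); new bracket [3.25, 3.5]
m = 3.375, p(m) = 0.472656 (+); new bracket [3.375, 3.5]
m = 3.4375, p(m) = -0.9604 (−); new bracket [3.375, 3.4375]
m = 3.40625, p(m) = -0.2308 (−); new bracket [3.375, 3.40625]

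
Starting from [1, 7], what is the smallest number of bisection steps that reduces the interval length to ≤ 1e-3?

Width after n steps is 6/2^n. Need 2^n ≥ 6/1e-3 = 6000.
2^12 = 4096 < 6000 ≤ 2^13 = 8192, so n = 13.

13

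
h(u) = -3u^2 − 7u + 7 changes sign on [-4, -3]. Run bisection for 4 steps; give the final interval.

[-3.125, -3.0625]

midpoint -3.5: h = -5.25 < 0 → [-3.5, -3]
midpoint -3.25: h = -1.9375 < 0 → [-3.25, -3]
midpoint -3.125: h = -0.421875 < 0 → [-3.125, -3]
midpoint -3.0625: h = 0.3008 > 0 → [-3.125, -3.0625]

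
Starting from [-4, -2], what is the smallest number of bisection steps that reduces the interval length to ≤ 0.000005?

Width after n steps is 2/2^n. Need 2^n ≥ 2/0.000005 = 400000.
2^18 = 262144 < 400000 ≤ 2^19 = 524288, so n = 19.

19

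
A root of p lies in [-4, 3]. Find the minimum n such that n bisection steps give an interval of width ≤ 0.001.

13

Width after n steps is 7/2^n. Need 2^n ≥ 7/0.001 = 7000.
2^12 = 4096 < 7000 ≤ 2^13 = 8192, so n = 13.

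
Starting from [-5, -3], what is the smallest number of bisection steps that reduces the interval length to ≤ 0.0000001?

25

Width after n steps is 2/2^n. Need 2^n ≥ 2/0.0000001 = 20000000.
2^24 = 16777216 < 20000000 ≤ 2^25 = 33554432, so n = 25.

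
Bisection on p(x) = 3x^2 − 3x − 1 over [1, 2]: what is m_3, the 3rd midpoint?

1.375

x = 1.5 gives p = 1.25, positive; keep [1, 1.5]
x = 1.25 gives p = -0.0625, negative; keep [1.25, 1.5]
x = 1.375 gives p = 0.546875, positive; keep [1.25, 1.375]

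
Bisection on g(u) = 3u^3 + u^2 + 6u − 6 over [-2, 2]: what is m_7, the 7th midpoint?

0.71875

g(0) = -6 < 0, so the root lies in [0, 2]
g(1) = 4 > 0, so the root lies in [0, 1]
g(0.5) = -2.375 < 0, so the root lies in [0.5, 1]
g(0.75) = 0.3281 > 0, so the root lies in [0.5, 0.75]
g(0.625) = -1.127 < 0, so the root lies in [0.625, 0.75]
g(0.6875) = -0.4275 < 0, so the root lies in [0.6875, 0.75]
g(0.71875) = -0.057 < 0, so the root lies in [0.71875, 0.75]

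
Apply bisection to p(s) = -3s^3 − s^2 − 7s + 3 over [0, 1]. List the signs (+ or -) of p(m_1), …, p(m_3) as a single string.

s = 0.5 gives p = -1.125, negative; keep [0, 0.5]
s = 0.25 gives p = 1.140625, positive; keep [0.25, 0.5]
s = 0.375 gives p = 0.076172, positive; keep [0.375, 0.5]

-++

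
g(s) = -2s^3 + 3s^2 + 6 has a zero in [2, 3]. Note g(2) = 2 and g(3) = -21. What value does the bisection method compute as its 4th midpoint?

2.1875

g(2.5) = -6.5 < 0, so the root lies in [2, 2.5]
g(2.25) = -1.59375 < 0, so the root lies in [2, 2.25]
g(2.125) = 0.355469 > 0, so the root lies in [2.125, 2.25]
g(2.1875) = -0.5796 < 0, so the root lies in [2.125, 2.1875]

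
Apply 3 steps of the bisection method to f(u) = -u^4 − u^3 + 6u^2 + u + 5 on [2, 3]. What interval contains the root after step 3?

midpoint 2.5: f = -9.6875 < 0 → [2, 2.5]
midpoint 2.25: f = 0.605469 > 0 → [2.25, 2.5]
midpoint 2.375: f = -3.994385 < 0 → [2.25, 2.375]

[2.25, 2.375]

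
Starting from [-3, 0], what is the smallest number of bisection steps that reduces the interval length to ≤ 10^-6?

22

Width after n steps is 3/2^n. Need 2^n ≥ 3/10^-6 = 3000000.
2^21 = 2097152 < 3000000 ≤ 2^22 = 4194304, so n = 22.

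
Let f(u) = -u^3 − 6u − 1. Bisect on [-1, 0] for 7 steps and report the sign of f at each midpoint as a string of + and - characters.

++-+-+-

midpoint -0.5: f = 2.125 > 0 → [-0.5, 0]
midpoint -0.25: f = 0.515625 > 0 → [-0.25, 0]
midpoint -0.125: f = -0.248047 < 0 → [-0.25, -0.125]
midpoint -0.1875: f = 0.1316 > 0 → [-0.1875, -0.125]
midpoint -0.15625: f = -0.0587 < 0 → [-0.1875, -0.15625]
midpoint -0.171875: f = 0.0363 > 0 → [-0.171875, -0.15625]
midpoint -0.1640625: f = -0.0112 < 0 → [-0.171875, -0.1640625]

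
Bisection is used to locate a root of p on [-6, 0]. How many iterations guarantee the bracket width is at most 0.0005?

Width after n steps is 6/2^n. Need 2^n ≥ 6/0.0005 = 12000.
2^13 = 8192 < 12000 ≤ 2^14 = 16384, so n = 14.

14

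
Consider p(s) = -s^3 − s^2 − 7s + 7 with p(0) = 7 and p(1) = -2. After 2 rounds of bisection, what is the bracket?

[0.75, 1]

midpoint 0.5: p = 3.125 > 0 → [0.5, 1]
midpoint 0.75: p = 0.765625 > 0 → [0.75, 1]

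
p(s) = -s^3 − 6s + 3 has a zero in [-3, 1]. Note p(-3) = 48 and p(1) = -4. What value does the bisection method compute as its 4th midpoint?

s = -1 gives p = 10, positive; keep [-1, 1]
s = 0 gives p = 3, positive; keep [0, 1]
s = 0.5 gives p = -0.125, negative; keep [0, 0.5]
s = 0.25 gives p = 1.4844, positive; keep [0.25, 0.5]

0.25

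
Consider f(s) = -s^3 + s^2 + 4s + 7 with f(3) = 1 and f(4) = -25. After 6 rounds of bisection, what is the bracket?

m = 3.5, f(m) = -9.625 (−); new bracket [3, 3.5]
m = 3.25, f(m) = -3.765625 (−); new bracket [3, 3.25]
m = 3.125, f(m) = -1.251953 (−); new bracket [3, 3.125]
m = 3.0625, f(m) = -0.094 (−); new bracket [3, 3.0625]
m = 3.03125, f(m) = 0.4609 (+); new bracket [3.03125, 3.0625]
m = 3.046875, f(m) = 0.1854 (+); new bracket [3.046875, 3.0625]

[3.046875, 3.0625]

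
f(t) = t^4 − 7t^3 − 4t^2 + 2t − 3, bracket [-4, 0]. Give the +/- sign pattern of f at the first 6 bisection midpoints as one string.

+-++++

f(-2) = 49 > 0, so the root lies in [-2, 0]
f(-1) = -1 < 0, so the root lies in [-2, -1]
f(-1.5) = 13.6875 > 0, so the root lies in [-1.5, -1]
f(-1.25) = 4.3633 > 0, so the root lies in [-1.25, -1]
f(-1.125) = 1.2561 > 0, so the root lies in [-1.125, -1]
f(-1.0625) = 0.03 > 0, so the root lies in [-1.0625, -1]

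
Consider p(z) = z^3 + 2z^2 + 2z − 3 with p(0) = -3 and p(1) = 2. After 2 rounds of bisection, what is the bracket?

z = 0.5 gives p = -1.375, negative; keep [0.5, 1]
z = 0.75 gives p = 0.046875, positive; keep [0.5, 0.75]

[0.5, 0.75]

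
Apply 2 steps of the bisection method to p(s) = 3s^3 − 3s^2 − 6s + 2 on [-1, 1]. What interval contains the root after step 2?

p(0) = 2 > 0, so the root lies in [0, 1]
p(0.5) = -1.375 < 0, so the root lies in [0, 0.5]

[0, 0.5]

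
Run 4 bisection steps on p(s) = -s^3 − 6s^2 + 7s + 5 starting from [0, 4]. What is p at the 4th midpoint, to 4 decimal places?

2.4219

midpoint 2: p = -13 < 0 → [0, 2]
midpoint 1: p = 5 > 0 → [1, 2]
midpoint 1.5: p = -1.375 < 0 → [1, 1.5]
midpoint 1.25: p = 2.4219 > 0 → [1.25, 1.5]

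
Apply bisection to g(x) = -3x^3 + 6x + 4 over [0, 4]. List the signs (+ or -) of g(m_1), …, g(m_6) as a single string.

-++-+-

midpoint 2: g = -8 < 0 → [0, 2]
midpoint 1: g = 7 > 0 → [1, 2]
midpoint 1.5: g = 2.875 > 0 → [1.5, 2]
midpoint 1.75: g = -1.5781 < 0 → [1.5, 1.75]
midpoint 1.625: g = 0.877 > 0 → [1.625, 1.75]
midpoint 1.6875: g = -0.2913 < 0 → [1.625, 1.6875]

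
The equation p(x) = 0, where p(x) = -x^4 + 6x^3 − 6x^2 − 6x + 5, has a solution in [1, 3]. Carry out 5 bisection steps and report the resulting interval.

midpoint 2: p = 1 > 0 → [1, 2]
midpoint 1.5: p = -2.3125 < 0 → [1.5, 2]
midpoint 1.75: p = -1.097656 < 0 → [1.75, 2]
midpoint 1.875: p = -0.1526 < 0 → [1.875, 2]
midpoint 1.9375: p = 0.3989 > 0 → [1.875, 1.9375]

[1.875, 1.9375]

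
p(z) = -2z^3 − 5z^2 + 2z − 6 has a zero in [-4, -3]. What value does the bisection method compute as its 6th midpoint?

m = -3.5, p(m) = 11.5 (+); new bracket [-3.5, -3]
m = -3.25, p(m) = 3.34375 (+); new bracket [-3.25, -3]
m = -3.125, p(m) = -0.042969 (−); new bracket [-3.25, -3.125]
m = -3.1875, p(m) = 1.5952 (+); new bracket [-3.1875, -3.125]
m = -3.15625, p(m) = 0.7625 (+); new bracket [-3.15625, -3.125]
m = -3.140625, p(m) = 0.3564 (+); new bracket [-3.140625, -3.125]

-3.140625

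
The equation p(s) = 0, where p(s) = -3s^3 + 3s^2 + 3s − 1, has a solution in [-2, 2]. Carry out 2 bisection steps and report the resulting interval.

s = 0 gives p = -1, negative; keep [-2, 0]
s = -1 gives p = 2, positive; keep [-1, 0]

[-1, 0]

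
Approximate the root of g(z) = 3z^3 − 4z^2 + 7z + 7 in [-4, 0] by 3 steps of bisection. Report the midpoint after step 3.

-0.5

g(-2) = -47 < 0, so the root lies in [-2, 0]
g(-1) = -7 < 0, so the root lies in [-1, 0]
g(-0.5) = 2.125 > 0, so the root lies in [-1, -0.5]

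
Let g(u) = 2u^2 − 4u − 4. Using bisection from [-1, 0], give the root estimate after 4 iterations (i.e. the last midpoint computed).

-0.6875

m = -0.5, g(m) = -1.5 (−); new bracket [-1, -0.5]
m = -0.75, g(m) = 0.125 (+); new bracket [-0.75, -0.5]
m = -0.625, g(m) = -0.71875 (−); new bracket [-0.75, -0.625]
m = -0.6875, g(m) = -0.3047 (−); new bracket [-0.75, -0.6875]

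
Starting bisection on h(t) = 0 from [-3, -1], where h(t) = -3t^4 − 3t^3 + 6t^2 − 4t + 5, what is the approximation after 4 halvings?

-2.375

h(-2) = 13 > 0, so the root lies in [-3, -2]
h(-2.5) = -17.8125 < 0, so the root lies in [-2.5, -2]
h(-2.25) = 1.660156 > 0, so the root lies in [-2.5, -2.25]
h(-2.375) = -6.9167 < 0, so the root lies in [-2.375, -2.25]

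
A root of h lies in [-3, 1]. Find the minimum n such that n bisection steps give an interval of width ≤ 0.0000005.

23

Width after n steps is 4/2^n. Need 2^n ≥ 4/0.0000005 = 8000000.
2^22 = 4194304 < 8000000 ≤ 2^23 = 8388608, so n = 23.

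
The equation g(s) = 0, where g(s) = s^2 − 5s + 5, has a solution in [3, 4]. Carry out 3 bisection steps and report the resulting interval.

[3.5, 3.625]

s = 3.5 gives g = -0.25, negative; keep [3.5, 4]
s = 3.75 gives g = 0.3125, positive; keep [3.5, 3.75]
s = 3.625 gives g = 0.015625, positive; keep [3.5, 3.625]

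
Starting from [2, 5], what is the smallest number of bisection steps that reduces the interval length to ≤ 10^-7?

25

Width after n steps is 3/2^n. Need 2^n ≥ 3/10^-7 = 30000000.
2^24 = 16777216 < 30000000 ≤ 2^25 = 33554432, so n = 25.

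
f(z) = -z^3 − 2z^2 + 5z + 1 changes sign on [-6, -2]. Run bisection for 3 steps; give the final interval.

[-3.5, -3]

m = -4, f(m) = 13 (+); new bracket [-4, -2]
m = -3, f(m) = -5 (−); new bracket [-4, -3]
m = -3.5, f(m) = 1.875 (+); new bracket [-3.5, -3]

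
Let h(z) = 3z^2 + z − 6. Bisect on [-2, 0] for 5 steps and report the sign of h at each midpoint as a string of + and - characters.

--++-

h(-1) = -4 < 0, so the root lies in [-2, -1]
h(-1.5) = -0.75 < 0, so the root lies in [-2, -1.5]
h(-1.75) = 1.4375 > 0, so the root lies in [-1.75, -1.5]
h(-1.625) = 0.2969 > 0, so the root lies in [-1.625, -1.5]
h(-1.5625) = -0.2383 < 0, so the root lies in [-1.625, -1.5625]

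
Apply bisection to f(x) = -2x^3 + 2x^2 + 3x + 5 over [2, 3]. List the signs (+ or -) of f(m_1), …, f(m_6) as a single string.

x = 2.5 gives f = -6.25, negative; keep [2, 2.5]
x = 2.25 gives f = -0.90625, negative; keep [2, 2.25]
x = 2.125 gives f = 1.214844, positive; keep [2.125, 2.25]
x = 2.1875 gives f = 0.1978, positive; keep [2.1875, 2.25]
x = 2.21875 gives f = -0.3432, negative; keep [2.1875, 2.21875]
x = 2.203125 gives f = -0.07, negative; keep [2.1875, 2.203125]

--++--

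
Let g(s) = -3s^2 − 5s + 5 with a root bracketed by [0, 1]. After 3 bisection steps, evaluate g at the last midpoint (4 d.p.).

s = 0.5 gives g = 1.75, positive; keep [0.5, 1]
s = 0.75 gives g = -0.4375, negative; keep [0.5, 0.75]
s = 0.625 gives g = 0.703125, positive; keep [0.625, 0.75]

0.7031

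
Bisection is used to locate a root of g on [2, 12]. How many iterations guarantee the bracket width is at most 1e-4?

17

Width after n steps is 10/2^n. Need 2^n ≥ 10/1e-4 = 100000.
2^16 = 65536 < 100000 ≤ 2^17 = 131072, so n = 17.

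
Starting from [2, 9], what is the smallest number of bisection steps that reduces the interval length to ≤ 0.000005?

21

Width after n steps is 7/2^n. Need 2^n ≥ 7/0.000005 = 1400000.
2^20 = 1048576 < 1400000 ≤ 2^21 = 2097152, so n = 21.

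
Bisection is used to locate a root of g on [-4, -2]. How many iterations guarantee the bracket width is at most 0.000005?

19

Width after n steps is 2/2^n. Need 2^n ≥ 2/0.000005 = 400000.
2^18 = 262144 < 400000 ≤ 2^19 = 524288, so n = 19.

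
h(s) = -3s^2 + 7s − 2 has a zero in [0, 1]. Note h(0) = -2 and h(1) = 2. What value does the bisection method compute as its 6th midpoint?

midpoint 0.5: h = 0.75 > 0 → [0, 0.5]
midpoint 0.25: h = -0.4375 < 0 → [0.25, 0.5]
midpoint 0.375: h = 0.203125 > 0 → [0.25, 0.375]
midpoint 0.3125: h = -0.1055 < 0 → [0.3125, 0.375]
midpoint 0.34375: h = 0.0518 > 0 → [0.3125, 0.34375]
midpoint 0.328125: h = -0.0261 < 0 → [0.328125, 0.34375]

0.328125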